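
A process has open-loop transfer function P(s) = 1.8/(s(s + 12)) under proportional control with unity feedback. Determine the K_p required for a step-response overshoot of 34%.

K_p = 190

From %OS = 100·exp(−πζ/√(1−ζ²)) = 34%, ζ = −ln(0.34)/√(π²+ln²(0.34)) = 0.3248.
Characteristic equation s² + 12s + 1.8K_p = 0 gives ζ = 12/(2√(1.8K_p)).
Setting ζ = 0.3248: √(1.8K_p) = 12/(2·0.3248) = 18.47, so K_p = 341.3/1.8 = 190.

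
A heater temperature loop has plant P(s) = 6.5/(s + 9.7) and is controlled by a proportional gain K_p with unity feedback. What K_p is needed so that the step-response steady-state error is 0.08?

The loop is type 0, so e_ss(step) = 1/(1 + K_pos) with K_pos = K_p·P(0).
P(0) = 0.6701. Require 1/(1 + K_p·0.6701) = 0.08, so 1 + 0.6701·K_p = 12.5.
K_p = (12.5 − 1)/0.6701 = 17.2.

K_p = 17.2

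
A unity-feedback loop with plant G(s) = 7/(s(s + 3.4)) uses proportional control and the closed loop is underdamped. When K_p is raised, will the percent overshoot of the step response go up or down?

increase

Characteristic equation s² + 3.4s + K_p·7 = 0: raising K_p raises ω_n while 2ζω_n = 3.4 is fixed, so ζ falls and overshoot grows.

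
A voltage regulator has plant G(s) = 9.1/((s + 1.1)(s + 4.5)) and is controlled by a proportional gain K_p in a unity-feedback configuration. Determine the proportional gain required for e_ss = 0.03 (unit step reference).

Steady-state error for a unit step on this type-0 loop is 1/(1 + K_p·G(0)).
G(0) = 1.838. Require 1/(1 + K_p·1.838) = 0.03, so 1 + 1.838·K_p = 33.33.
K_p = (33.33 − 1)/1.838 = 17.6.

K_p = 17.6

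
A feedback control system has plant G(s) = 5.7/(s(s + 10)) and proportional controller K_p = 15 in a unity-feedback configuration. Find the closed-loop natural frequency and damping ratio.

ω_n = 9.25 rad/s, ζ = 0.541

The closed-loop denominator is s(s+10) + 15·5.7 = s² + 10s + 85.5.
Matching s² + 2ζω_n s + ω_n²: ω_n = √85.5 = 9.247 rad/s and 2ζω_n = 10, so ζ = 10/(2·9.247) = 0.541.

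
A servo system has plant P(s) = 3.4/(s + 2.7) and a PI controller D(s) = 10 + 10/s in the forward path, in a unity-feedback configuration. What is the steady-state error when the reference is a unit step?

The open loop D(s)P(s) has a pole at the origin (type 1), so the static position error constant is infinite and e_ss = 1/(1+∞) = 0.

0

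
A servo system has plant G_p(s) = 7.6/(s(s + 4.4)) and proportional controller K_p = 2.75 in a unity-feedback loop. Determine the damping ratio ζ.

ζ = 0.481

With unity feedback the closed-loop characteristic equation is s² + 4.4s + 2.75·7.6 = s² + 4.4s + 20.9 = 0.
Matching s² + 2ζω_n s + ω_n²: ω_n = √20.9 = 4.572 rad/s and 2ζω_n = 4.4, so ζ = 4.4/(2·4.572) = 0.481.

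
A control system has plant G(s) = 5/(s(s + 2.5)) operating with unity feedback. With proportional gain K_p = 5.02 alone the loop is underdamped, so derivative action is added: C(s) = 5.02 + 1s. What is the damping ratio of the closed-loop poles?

ζ = 0.749

Forward path: (5.02 + 1s)·5/(s(s+2.5)). The closed-loop characteristic equation is s² + (2.5 + 5·1)s + 5·5.02 = 0.
That is s² + 7.5s + 25.1 = 0, so ω_n = 5.01 rad/s and ζ = 7.5/(2·5.01) = 0.7485.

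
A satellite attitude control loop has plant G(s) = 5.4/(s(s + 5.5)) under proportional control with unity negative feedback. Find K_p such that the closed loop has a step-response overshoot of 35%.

K_p = 13.9

From %OS = 100·exp(−πζ/√(1−ζ²)) = 35%, ζ = −ln(0.35)/√(π²+ln²(0.35)) = 0.3169.
Characteristic equation s² + 5.5s + 5.4K_p = 0 gives ζ = 5.5/(2√(5.4K_p)).
Setting ζ = 0.3169: √(5.4K_p) = 5.5/(2·0.3169) = 8.677, so K_p = 75.29/5.4 = 13.9.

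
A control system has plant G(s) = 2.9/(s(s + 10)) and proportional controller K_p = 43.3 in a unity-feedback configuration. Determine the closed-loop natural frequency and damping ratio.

ω_n = 11.2 rad/s, ζ = 0.446

1 + K_p·G(s) = 0 gives s² + 10s + 125.6 = 0.
Matching s² + 2ζω_n s + ω_n²: ω_n = √125.6 = 11.21 rad/s and 2ζω_n = 10, so ζ = 10/(2·11.21) = 0.446.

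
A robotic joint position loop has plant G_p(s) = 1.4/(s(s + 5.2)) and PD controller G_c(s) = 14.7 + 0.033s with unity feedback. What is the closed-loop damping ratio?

ζ = 0.578

Forward path: (14.7 + 0.033s)·1.4/(s(s+5.2)). The closed-loop characteristic equation is s² + (5.2 + 1.4·0.033)s + 1.4·14.7 = 0.
That is s² + 5.246s + 20.58 = 0, so ω_n = 4.537 rad/s and ζ = 5.246/(2·4.537) = 0.5782.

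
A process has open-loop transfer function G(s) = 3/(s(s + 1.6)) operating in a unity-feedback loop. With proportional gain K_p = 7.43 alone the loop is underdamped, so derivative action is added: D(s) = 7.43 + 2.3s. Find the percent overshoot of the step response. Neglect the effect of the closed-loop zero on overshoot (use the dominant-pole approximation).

0.151%

Forward path: (7.43 + 2.3s)·3/(s(s+1.6)). The closed-loop characteristic equation is s² + (1.6 + 3·2.3)s + 3·7.43 = 0.
That is s² + 8.5s + 22.29 = 0, so ω_n = 4.721 rad/s and ζ = 8.5/(2·4.721) = 0.9002.
%OS = 100·exp(−πζ/√(1−ζ²)) = 0.151%.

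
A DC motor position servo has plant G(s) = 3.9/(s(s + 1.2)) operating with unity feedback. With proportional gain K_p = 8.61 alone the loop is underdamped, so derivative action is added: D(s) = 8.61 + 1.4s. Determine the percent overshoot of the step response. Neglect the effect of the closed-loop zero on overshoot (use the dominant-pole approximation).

11%

Forward path: (8.61 + 1.4s)·3.9/(s(s+1.2)). The closed-loop characteristic equation is s² + (1.2 + 3.9·1.4)s + 3.9·8.61 = 0.
That is s² + 6.66s + 33.58 = 0, so ω_n = 5.795 rad/s and ζ = 6.66/(2·5.795) = 0.5747.
%OS = 100·exp(−πζ/√(1−ζ²)) = 11%.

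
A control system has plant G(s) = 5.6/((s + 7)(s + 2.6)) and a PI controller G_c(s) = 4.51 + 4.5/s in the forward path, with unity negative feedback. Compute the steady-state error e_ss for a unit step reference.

The open loop G_c(s)G(s) has a pole at the origin (type 1), so the static position error constant is infinite and e_ss = 1/(1+∞) = 0.

0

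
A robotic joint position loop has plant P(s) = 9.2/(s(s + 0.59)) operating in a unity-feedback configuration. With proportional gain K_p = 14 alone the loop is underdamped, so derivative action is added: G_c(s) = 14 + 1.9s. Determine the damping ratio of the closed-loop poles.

Forward path: (14 + 1.9s)·9.2/(s(s+0.59)). The closed-loop characteristic equation is s² + (0.59 + 9.2·1.9)s + 9.2·14 = 0.
That is s² + 18.07s + 128.8 = 0, so ω_n = 11.35 rad/s and ζ = 18.07/(2·11.35) = 0.7961.

ζ = 0.796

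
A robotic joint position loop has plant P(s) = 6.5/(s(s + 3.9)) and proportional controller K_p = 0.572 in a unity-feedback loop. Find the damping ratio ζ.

ζ = 1.01

With unity feedback the closed-loop characteristic equation is s² + 3.9s + 0.572·6.5 = s² + 3.9s + 3.718 = 0.
So ω_n² = 3.718 ⇒ ω_n = 1.928 rad/s, and ζ = 3.9/(2ω_n) = 1.01.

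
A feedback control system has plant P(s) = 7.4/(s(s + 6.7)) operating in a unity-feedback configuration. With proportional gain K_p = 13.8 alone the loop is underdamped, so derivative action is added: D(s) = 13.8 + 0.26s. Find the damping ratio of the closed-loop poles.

Forward path: (13.8 + 0.26s)·7.4/(s(s+6.7)). The closed-loop characteristic equation is s² + (6.7 + 7.4·0.26)s + 7.4·13.8 = 0.
That is s² + 8.624s + 102.1 = 0, so ω_n = 10.11 rad/s and ζ = 8.624/(2·10.11) = 0.4267.

ζ = 0.427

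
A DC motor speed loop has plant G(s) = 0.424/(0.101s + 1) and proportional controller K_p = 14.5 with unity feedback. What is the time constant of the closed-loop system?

Closed loop: T(s) = K_p·G/(1+K_p·G) = 6.148/(0.101s + 1 + 6.148), with pole at s = −(1 + 6.148)/0.101 = −70.77.
Closed-loop time constant τ = 1/70.77 = 0.0141 s.

τ = 0.0141 s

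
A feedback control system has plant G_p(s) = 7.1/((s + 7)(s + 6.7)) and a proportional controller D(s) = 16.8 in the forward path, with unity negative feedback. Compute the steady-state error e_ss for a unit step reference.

0.282

The loop is type 0. Static position error constant K_pos = D(0)·G_p(0) = 16.8·0.1514 = 2.543.
Steady-state error to a unit step: e_ss = 1/(1+K_pos) = 1/3.543 = 0.282.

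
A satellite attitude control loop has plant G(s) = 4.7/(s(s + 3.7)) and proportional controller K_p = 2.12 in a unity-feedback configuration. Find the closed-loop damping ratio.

1 + K_p·G(s) = 0 gives s² + 3.7s + 9.964 = 0.
So ω_n² = 9.964 ⇒ ω_n = 3.157 rad/s, and ζ = 3.7/(2ω_n) = 0.586.

ζ = 0.586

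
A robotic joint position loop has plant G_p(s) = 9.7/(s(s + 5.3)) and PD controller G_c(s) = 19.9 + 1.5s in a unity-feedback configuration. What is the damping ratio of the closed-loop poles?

Forward path: (19.9 + 1.5s)·9.7/(s(s+5.3)). The closed-loop characteristic equation is s² + (5.3 + 9.7·1.5)s + 9.7·19.9 = 0.
That is s² + 19.85s + 193 = 0, so ω_n = 13.89 rad/s and ζ = 19.85/(2·13.89) = 0.7144.

ζ = 0.714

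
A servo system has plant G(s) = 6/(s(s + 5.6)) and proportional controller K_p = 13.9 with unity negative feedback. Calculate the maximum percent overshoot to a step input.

From 1 + K_pG(s) = 0: s² + 5.6s + 83.4 = 0 ⇒ ω_n = 9.132, ζ = 0.3066.
%OS = 100·exp(−πζ/√(1−ζ²)) = 100·exp(−π·0.3066/√0.906) = 36.4%.

36.4%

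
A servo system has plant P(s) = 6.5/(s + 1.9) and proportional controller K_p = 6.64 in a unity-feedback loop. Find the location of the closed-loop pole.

Closed-loop transfer function: T(s) = K_p·P(s)/(1 + K_p·P(s)) = 43.16/(s + 1.9 + 43.16) = 43.16/(s + 45.06).
The closed-loop pole is at s = −45.06.

s = -45.06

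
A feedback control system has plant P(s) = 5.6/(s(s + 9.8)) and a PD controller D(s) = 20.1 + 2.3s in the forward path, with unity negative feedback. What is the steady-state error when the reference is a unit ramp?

0.0871

The loop has one pole at the origin (type 1). Velocity error constant K_v = lim_{s→0} s·D(s)P(s) = 20.1·5.6/9.8 = 11.49.
Steady-state error to a unit ramp: e_ss = 1/K_v = 0.0871.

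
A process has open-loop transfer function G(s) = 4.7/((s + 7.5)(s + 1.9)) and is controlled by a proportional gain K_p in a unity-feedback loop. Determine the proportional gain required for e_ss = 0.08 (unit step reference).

K_p = 34.9

The loop is type 0, so e_ss(step) = 1/(1 + K_pos) with K_pos = K_p·G(0).
G(0) = 0.3298. Require 1/(1 + K_p·0.3298) = 0.08, so 1 + 0.3298·K_p = 12.5.
K_p = (12.5 − 1)/0.3298 = 34.9.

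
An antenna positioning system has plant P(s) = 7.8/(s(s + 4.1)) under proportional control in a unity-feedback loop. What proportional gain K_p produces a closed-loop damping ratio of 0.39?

K_p = 3.54

Closed-loop characteristic equation: s² + 4.1s + K_p·7.8 = 0.
So ω_n = √(7.8K_p) and 2ζω_n = 4.1, giving ζ = 4.1/(2√(7.8K_p)).
Setting ζ = 0.39: √(7.8K_p) = 4.1/(2·0.39) = 5.256, so K_p = 27.63/7.8 = 3.54.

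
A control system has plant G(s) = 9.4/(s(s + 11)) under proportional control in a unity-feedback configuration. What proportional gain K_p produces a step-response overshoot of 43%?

K_p = 47.8

From %OS = 100·exp(−πζ/√(1−ζ²)) = 43%, ζ = −ln(0.43)/√(π²+ln²(0.43)) = 0.2594.
Characteristic equation s² + 11s + 9.4K_p = 0 gives ζ = 11/(2√(9.4K_p)).
Setting ζ = 0.2594: √(9.4K_p) = 11/(2·0.2594) = 21.2, so K_p = 449.4/9.4 = 47.8.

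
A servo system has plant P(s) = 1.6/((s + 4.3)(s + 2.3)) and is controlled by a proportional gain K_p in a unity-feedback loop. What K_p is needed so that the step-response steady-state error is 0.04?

K_p = 148

The loop is type 0, so e_ss(step) = 1/(1 + K_pos) with K_pos = K_p·P(0).
P(0) = 0.1618. Require 1/(1 + K_p·0.1618) = 0.04, so 1 + 0.1618·K_p = 25.
K_p = (25 − 1)/0.1618 = 148.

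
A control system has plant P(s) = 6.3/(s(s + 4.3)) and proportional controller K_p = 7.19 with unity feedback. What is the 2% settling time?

T_s ≈ 1.86 s

From 1 + K_pP(s) = 0: s² + 4.3s + 45.3 = 0 ⇒ ω_n = 6.73, ζ = 0.3195.
2% settling time T_s ≈ 4/(ζω_n) = 4/2.15 = 1.86 s.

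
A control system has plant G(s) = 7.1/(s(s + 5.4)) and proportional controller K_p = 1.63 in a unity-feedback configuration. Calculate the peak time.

T_p = 1.52 s

From 1 + K_pG(s) = 0: s² + 5.4s + 11.57 = 0 ⇒ ω_n = 3.402, ζ = 0.7937.
Damped frequency ω_d = ω_n√(1−ζ²) = 2.07 rad/s, so peak time T_p = π/ω_d = 1.52 s.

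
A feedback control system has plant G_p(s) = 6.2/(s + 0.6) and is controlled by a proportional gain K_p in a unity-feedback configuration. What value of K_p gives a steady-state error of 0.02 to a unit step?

K_p = 4.74

The loop is type 0, so e_ss(step) = 1/(1 + K_pos) with K_pos = K_p·G_p(0).
G_p(0) = 10.33. Require 1/(1 + K_p·10.33) = 0.02, so 1 + 10.33·K_p = 50.
K_p = (50 − 1)/10.33 = 4.74.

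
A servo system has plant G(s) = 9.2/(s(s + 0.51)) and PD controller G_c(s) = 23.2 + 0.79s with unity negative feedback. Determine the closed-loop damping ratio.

Forward path: (23.2 + 0.79s)·9.2/(s(s+0.51)). The closed-loop characteristic equation is s² + (0.51 + 9.2·0.79)s + 9.2·23.2 = 0.
That is s² + 7.778s + 213.4 = 0, so ω_n = 14.61 rad/s and ζ = 7.778/(2·14.61) = 0.2662.

ζ = 0.266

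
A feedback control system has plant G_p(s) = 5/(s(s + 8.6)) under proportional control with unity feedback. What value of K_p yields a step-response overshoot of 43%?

From %OS = 100·exp(−πζ/√(1−ζ²)) = 43%, ζ = −ln(0.43)/√(π²+ln²(0.43)) = 0.2594.
Characteristic equation s² + 8.6s + 5K_p = 0 gives ζ = 8.6/(2√(5K_p)).
Setting ζ = 0.2594: √(5K_p) = 8.6/(2·0.2594) = 16.57, so K_p = 274.7/5 = 54.9.

K_p = 54.9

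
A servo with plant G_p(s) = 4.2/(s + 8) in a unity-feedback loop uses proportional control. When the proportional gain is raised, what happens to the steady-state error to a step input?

e_ss = 1/(1 + K_p·G_p(0)); a larger K_p raises the denominator, so e_ss decreases.

decrease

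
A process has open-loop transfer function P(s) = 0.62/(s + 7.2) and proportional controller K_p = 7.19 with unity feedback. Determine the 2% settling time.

Closed-loop transfer function: T(s) = K_p·P(s)/(1 + K_p·P(s)) = 4.458/(s + 7.2 + 4.458) = 4.458/(s + 11.66).
Time constant τ = 1/11.66 = 0.08578 s, so the 2% settling time is about 4τ = 0.343 s.

T_s ≈ 0.343 s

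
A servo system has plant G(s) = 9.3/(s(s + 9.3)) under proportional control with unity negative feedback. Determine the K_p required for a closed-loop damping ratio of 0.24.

K_p = 40.4

Closed-loop characteristic equation: s² + 9.3s + K_p·9.3 = 0.
So ω_n = √(9.3K_p) and 2ζω_n = 9.3, giving ζ = 9.3/(2√(9.3K_p)).
Setting ζ = 0.24: √(9.3K_p) = 9.3/(2·0.24) = 19.38, so K_p = 375.4/9.3 = 40.4.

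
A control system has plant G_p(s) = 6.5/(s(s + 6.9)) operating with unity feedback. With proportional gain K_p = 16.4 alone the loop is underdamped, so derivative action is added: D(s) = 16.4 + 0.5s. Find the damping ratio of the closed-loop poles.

Forward path: (16.4 + 0.5s)·6.5/(s(s+6.9)). The closed-loop characteristic equation is s² + (6.9 + 6.5·0.5)s + 6.5·16.4 = 0.
That is s² + 10.15s + 106.6 = 0, so ω_n = 10.32 rad/s and ζ = 10.15/(2·10.32) = 0.4915.

ζ = 0.492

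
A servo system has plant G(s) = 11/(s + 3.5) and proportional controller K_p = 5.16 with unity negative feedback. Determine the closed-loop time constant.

Closed-loop transfer function: T(s) = K_p·G(s)/(1 + K_p·G(s)) = 56.76/(s + 3.5 + 56.76) = 56.76/(s + 60.26).
Time constant τ = 1/60.26 = 0.0166 s.

τ = 0.0166 s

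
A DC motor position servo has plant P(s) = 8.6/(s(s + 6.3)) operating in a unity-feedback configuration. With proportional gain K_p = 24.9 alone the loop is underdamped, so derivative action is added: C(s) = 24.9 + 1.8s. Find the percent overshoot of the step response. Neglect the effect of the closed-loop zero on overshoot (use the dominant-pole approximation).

Forward path: (24.9 + 1.8s)·8.6/(s(s+6.3)). The closed-loop characteristic equation is s² + (6.3 + 8.6·1.8)s + 8.6·24.9 = 0.
That is s² + 21.78s + 214.1 = 0, so ω_n = 14.63 rad/s and ζ = 21.78/(2·14.63) = 0.7442.
%OS = 100·exp(−πζ/√(1−ζ²)) = 3.02%.

3.02%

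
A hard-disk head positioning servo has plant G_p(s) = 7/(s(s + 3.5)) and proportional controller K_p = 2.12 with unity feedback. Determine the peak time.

T_p = 0.915 s

Closed-loop characteristic equation: s² + 3.5s + 14.84 = 0, so ω_n = 3.852 rad/s and ζ = 3.5/(2·3.852) = 0.4543.
Damped frequency ω_d = ω_n√(1−ζ²) = 3.432 rad/s, so peak time T_p = π/ω_d = 0.915 s.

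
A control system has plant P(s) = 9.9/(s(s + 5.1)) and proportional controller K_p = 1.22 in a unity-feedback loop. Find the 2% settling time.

T_s ≈ 1.57 s

Closed-loop characteristic equation: s² + 5.1s + 12.08 = 0, so ω_n = 3.475 rad/s and ζ = 5.1/(2·3.475) = 0.7337.
2% settling time T_s ≈ 4/(ζω_n) = 4/2.55 = 1.57 s.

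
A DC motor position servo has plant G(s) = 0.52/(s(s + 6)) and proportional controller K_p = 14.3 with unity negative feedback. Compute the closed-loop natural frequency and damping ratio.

With unity feedback the closed-loop characteristic equation is s² + 6s + 14.3·0.52 = s² + 6s + 7.436 = 0.
Matching s² + 2ζω_n s + ω_n²: ω_n = √7.436 = 2.727 rad/s and 2ζω_n = 6, so ζ = 6/(2·2.727) = 1.1.

ω_n = 2.73 rad/s, ζ = 1.1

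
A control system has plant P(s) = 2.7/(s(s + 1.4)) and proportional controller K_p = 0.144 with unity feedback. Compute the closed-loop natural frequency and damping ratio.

ω_n = 0.624 rad/s, ζ = 1.12

The closed-loop denominator is s(s+1.4) + 0.144·2.7 = s² + 1.4s + 0.3888.
So ω_n² = 0.3888 ⇒ ω_n = 0.6235 rad/s, and ζ = 1.4/(2ω_n) = 1.12.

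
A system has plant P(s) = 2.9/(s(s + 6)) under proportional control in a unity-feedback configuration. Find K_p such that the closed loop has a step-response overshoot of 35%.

From %OS = 100·exp(−πζ/√(1−ζ²)) = 35%, ζ = −ln(0.35)/√(π²+ln²(0.35)) = 0.3169.
Characteristic equation s² + 6s + 2.9K_p = 0 gives ζ = 6/(2√(2.9K_p)).
Setting ζ = 0.3169: √(2.9K_p) = 6/(2·0.3169) = 9.465, so K_p = 89.6/2.9 = 30.9.

K_p = 30.9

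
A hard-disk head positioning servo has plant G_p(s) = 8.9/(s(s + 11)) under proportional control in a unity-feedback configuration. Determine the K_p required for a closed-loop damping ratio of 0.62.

Closed-loop characteristic equation: s² + 11s + K_p·8.9 = 0.
So ω_n = √(8.9K_p) and 2ζω_n = 11, giving ζ = 11/(2√(8.9K_p)).
Setting ζ = 0.62: √(8.9K_p) = 11/(2·0.62) = 8.871, so K_p = 78.69/8.9 = 8.84.

K_p = 8.84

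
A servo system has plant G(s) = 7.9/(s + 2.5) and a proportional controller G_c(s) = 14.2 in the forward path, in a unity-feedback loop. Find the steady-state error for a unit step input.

The loop is type 0. Static position error constant K_pos = G_c(0)·G(0) = 14.2·3.16 = 44.87.
Steady-state error to a unit step: e_ss = 1/(1+K_pos) = 1/45.87 = 0.0218.

0.0218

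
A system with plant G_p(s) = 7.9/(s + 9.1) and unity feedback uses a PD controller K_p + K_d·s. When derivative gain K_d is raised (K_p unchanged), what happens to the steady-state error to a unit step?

K_d affects only the transient (the s-coefficient); the DC loop gain, and hence e_ss, depends only on K_p.

unchanged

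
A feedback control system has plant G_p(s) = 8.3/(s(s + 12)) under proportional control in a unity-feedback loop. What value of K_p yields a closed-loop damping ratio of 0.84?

K_p = 6.15

Closed-loop characteristic equation: s² + 12s + K_p·8.3 = 0.
So ω_n = √(8.3K_p) and 2ζω_n = 12, giving ζ = 12/(2√(8.3K_p)).
Setting ζ = 0.84: √(8.3K_p) = 12/(2·0.84) = 7.143, so K_p = 51.02/8.3 = 6.15.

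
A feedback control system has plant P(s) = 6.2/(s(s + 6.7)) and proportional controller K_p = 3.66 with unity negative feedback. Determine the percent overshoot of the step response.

The closed-loop denominator s² + 6.7s + 22.69 gives ω_n = √22.69 = 4.764 and ζ = 6.7/(2ω_n) = 0.7032.
%OS = 100·exp(−πζ/√(1−ζ²)) = 100·exp(−π·0.7032/√0.5054) = 4.47%.

4.47%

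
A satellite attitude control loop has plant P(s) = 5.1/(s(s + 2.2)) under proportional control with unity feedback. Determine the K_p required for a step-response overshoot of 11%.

K_p = 0.718

From %OS = 100·exp(−πζ/√(1−ζ²)) = 11%, ζ = −ln(0.11)/√(π²+ln²(0.11)) = 0.5749.
Characteristic equation s² + 2.2s + 5.1K_p = 0 gives ζ = 2.2/(2√(5.1K_p)).
Setting ζ = 0.5749: √(5.1K_p) = 2.2/(2·0.5749) = 1.913, so K_p = 3.661/5.1 = 0.718.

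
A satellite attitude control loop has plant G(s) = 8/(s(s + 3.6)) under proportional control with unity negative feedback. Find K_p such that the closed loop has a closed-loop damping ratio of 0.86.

K_p = 0.548

Closed-loop characteristic equation: s² + 3.6s + K_p·8 = 0.
So ω_n = √(8K_p) and 2ζω_n = 3.6, giving ζ = 3.6/(2√(8K_p)).
Setting ζ = 0.86: √(8K_p) = 3.6/(2·0.86) = 2.093, so K_p = 4.381/8 = 0.548.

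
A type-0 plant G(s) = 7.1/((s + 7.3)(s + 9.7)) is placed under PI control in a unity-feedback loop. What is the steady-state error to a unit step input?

0

The PI controller's integrator makes the forward path type 1, so e_ss to a step is zero.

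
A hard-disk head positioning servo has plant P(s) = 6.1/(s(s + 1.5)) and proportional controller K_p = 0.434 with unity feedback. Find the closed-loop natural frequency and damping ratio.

ω_n = 1.63 rad/s, ζ = 0.461

1 + K_p·P(s) = 0 gives s² + 1.5s + 2.647 = 0.
So ω_n² = 2.647 ⇒ ω_n = 1.627 rad/s, and ζ = 1.5/(2ω_n) = 0.461.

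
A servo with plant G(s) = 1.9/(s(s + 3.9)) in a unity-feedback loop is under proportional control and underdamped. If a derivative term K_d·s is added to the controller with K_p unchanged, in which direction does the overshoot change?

decrease

The derivative term adds K·K_d to the s-coefficient of the characteristic equation, raising 2ζω_n while ω_n is unchanged; ζ increases, so overshoot decreases.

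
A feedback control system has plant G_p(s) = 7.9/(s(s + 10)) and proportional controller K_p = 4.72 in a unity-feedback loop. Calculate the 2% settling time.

The closed-loop denominator s² + 10s + 37.29 gives ω_n = √37.29 = 6.106 and ζ = 10/(2ω_n) = 0.8188.
2% settling time T_s ≈ 4/(ζω_n) = 4/5 = 0.8 s.

T_s ≈ 0.8 s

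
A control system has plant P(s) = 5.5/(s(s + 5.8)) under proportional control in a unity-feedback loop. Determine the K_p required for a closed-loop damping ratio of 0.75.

Closed-loop characteristic equation: s² + 5.8s + K_p·5.5 = 0.
So ω_n = √(5.5K_p) and 2ζω_n = 5.8, giving ζ = 5.8/(2√(5.5K_p)).
Setting ζ = 0.75: √(5.5K_p) = 5.8/(2·0.75) = 3.867, so K_p = 14.95/5.5 = 2.72.

K_p = 2.72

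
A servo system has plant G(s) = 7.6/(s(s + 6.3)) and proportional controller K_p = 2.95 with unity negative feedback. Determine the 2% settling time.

The closed-loop denominator s² + 6.3s + 22.42 gives ω_n = √22.42 = 4.735 and ζ = 6.3/(2ω_n) = 0.6653.
2% settling time T_s ≈ 4/(ζω_n) = 4/3.15 = 1.27 s.

T_s ≈ 1.27 s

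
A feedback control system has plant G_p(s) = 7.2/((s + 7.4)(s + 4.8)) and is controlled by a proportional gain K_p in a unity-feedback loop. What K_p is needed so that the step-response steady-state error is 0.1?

K_p = 44.4

The loop is type 0, so e_ss(step) = 1/(1 + K_pos) with K_pos = K_p·G_p(0).
G_p(0) = 0.2027. Require 1/(1 + K_p·0.2027) = 0.1, so 1 + 0.2027·K_p = 10.
K_p = (10 − 1)/0.2027 = 44.4.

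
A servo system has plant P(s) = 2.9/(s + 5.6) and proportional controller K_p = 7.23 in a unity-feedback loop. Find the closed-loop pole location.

s = -26.57

Closed-loop transfer function: T(s) = K_p·P(s)/(1 + K_p·P(s)) = 20.97/(s + 5.6 + 20.97) = 20.97/(s + 26.57).
The closed-loop pole is at s = −26.57.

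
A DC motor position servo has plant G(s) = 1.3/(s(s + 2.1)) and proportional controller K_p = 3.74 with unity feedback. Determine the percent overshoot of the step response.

18.2%

Closed-loop characteristic equation: s² + 2.1s + 4.862 = 0, so ω_n = 2.205 rad/s and ζ = 2.1/(2·2.205) = 0.4762.
%OS = 100·exp(−πζ/√(1−ζ²)) = 100·exp(−π·0.4762/√0.7732) = 18.2%.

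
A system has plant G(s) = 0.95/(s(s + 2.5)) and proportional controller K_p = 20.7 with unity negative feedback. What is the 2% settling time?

Closed-loop characteristic equation: s² + 2.5s + 19.66 = 0, so ω_n = 4.435 rad/s and ζ = 2.5/(2·4.435) = 0.2819.
2% settling time T_s ≈ 4/(ζω_n) = 4/1.25 = 3.2 s.

T_s ≈ 3.2 s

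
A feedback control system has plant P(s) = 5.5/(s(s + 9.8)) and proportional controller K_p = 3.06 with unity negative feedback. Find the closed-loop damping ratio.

ζ = 1.19

With unity feedback the closed-loop characteristic equation is s² + 9.8s + 3.06·5.5 = s² + 9.8s + 16.83 = 0.
Matching s² + 2ζω_n s + ω_n²: ω_n = √16.83 = 4.102 rad/s and 2ζω_n = 9.8, so ζ = 9.8/(2·4.102) = 1.19.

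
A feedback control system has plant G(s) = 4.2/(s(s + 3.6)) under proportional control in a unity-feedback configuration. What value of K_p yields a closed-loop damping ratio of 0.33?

Closed-loop characteristic equation: s² + 3.6s + K_p·4.2 = 0.
So ω_n = √(4.2K_p) and 2ζω_n = 3.6, giving ζ = 3.6/(2√(4.2K_p)).
Setting ζ = 0.33: √(4.2K_p) = 3.6/(2·0.33) = 5.455, so K_p = 29.75/4.2 = 7.08.

K_p = 7.08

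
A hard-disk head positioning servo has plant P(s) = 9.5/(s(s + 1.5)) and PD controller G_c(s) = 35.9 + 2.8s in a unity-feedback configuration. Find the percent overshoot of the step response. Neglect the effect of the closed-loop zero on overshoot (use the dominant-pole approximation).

2.52%

Forward path: (35.9 + 2.8s)·9.5/(s(s+1.5)). The closed-loop characteristic equation is s² + (1.5 + 9.5·2.8)s + 9.5·35.9 = 0.
That is s² + 28.1s + 341.1 = 0, so ω_n = 18.47 rad/s and ζ = 28.1/(2·18.47) = 0.7608.
%OS = 100·exp(−πζ/√(1−ζ²)) = 2.52%.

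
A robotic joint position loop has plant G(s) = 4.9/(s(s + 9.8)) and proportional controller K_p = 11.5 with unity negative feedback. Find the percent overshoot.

The closed-loop denominator s² + 9.8s + 56.35 gives ω_n = √56.35 = 7.507 and ζ = 9.8/(2ω_n) = 0.6528.
%OS = 100·exp(−πζ/√(1−ζ²)) = 100·exp(−π·0.6528/√0.5739) = 6.67%.

6.67%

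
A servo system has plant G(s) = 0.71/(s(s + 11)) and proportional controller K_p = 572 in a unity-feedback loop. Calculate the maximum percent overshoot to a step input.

Closed-loop characteristic equation: s² + 11s + 406.1 = 0, so ω_n = 20.15 rad/s and ζ = 11/(2·20.15) = 0.2729.
%OS = 100·exp(−πζ/√(1−ζ²)) = 100·exp(−π·0.2729/√0.9255) = 41%.

41%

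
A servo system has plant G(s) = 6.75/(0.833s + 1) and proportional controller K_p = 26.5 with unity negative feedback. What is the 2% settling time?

Closed loop: T(s) = K_p·G/(1+K_p·G) = 178.9/(0.833s + 1 + 178.9), with pole at s = −(1 + 178.9)/0.833 = −215.9.
τ = 1/215.9 = 0.004631 s, so 2% settling time ≈ 4τ = 0.0185 s.

T_s ≈ 0.0185 s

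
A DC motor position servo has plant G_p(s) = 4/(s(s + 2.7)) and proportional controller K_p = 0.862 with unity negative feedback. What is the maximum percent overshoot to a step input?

The closed-loop denominator s² + 2.7s + 3.448 gives ω_n = √3.448 = 1.857 and ζ = 2.7/(2ω_n) = 0.727.
%OS = 100·exp(−πζ/√(1−ζ²)) = 100·exp(−π·0.727/√0.4714) = 3.59%.

3.59%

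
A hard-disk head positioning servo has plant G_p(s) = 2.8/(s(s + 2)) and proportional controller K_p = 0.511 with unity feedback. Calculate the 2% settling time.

T_s ≈ 4 s

From 1 + K_pG_p(s) = 0: s² + 2s + 1.431 = 0 ⇒ ω_n = 1.196, ζ = 0.836.
2% settling time T_s ≈ 4/(ζω_n) = 4/1 = 4 s.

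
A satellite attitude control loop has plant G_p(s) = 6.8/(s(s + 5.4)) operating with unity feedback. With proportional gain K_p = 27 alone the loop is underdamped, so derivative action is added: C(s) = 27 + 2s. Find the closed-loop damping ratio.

Forward path: (27 + 2s)·6.8/(s(s+5.4)). The closed-loop characteristic equation is s² + (5.4 + 6.8·2)s + 6.8·27 = 0.
That is s² + 19s + 183.6 = 0, so ω_n = 13.55 rad/s and ζ = 19/(2·13.55) = 0.7011.

ζ = 0.701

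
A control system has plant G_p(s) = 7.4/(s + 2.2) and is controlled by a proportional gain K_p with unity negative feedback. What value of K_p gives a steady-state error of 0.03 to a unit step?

K_p = 9.61

The loop is type 0, so e_ss(step) = 1/(1 + K_pos) with K_pos = K_p·G_p(0).
G_p(0) = 3.364. Require 1/(1 + K_p·3.364) = 0.03, so 1 + 3.364·K_p = 33.33.
K_p = (33.33 − 1)/3.364 = 9.61.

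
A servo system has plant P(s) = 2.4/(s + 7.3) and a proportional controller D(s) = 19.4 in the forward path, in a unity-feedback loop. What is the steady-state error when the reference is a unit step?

The loop is type 0. Static position error constant K_pos = D(0)·P(0) = 19.4·0.3288 = 6.378.
Steady-state error to a unit step: e_ss = 1/(1+K_pos) = 1/7.378 = 0.136.

0.136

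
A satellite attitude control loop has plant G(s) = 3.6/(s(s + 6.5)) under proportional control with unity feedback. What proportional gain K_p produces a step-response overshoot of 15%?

From %OS = 100·exp(−πζ/√(1−ζ²)) = 15%, ζ = −ln(0.15)/√(π²+ln²(0.15)) = 0.5169.
Characteristic equation s² + 6.5s + 3.6K_p = 0 gives ζ = 6.5/(2√(3.6K_p)).
Setting ζ = 0.5169: √(3.6K_p) = 6.5/(2·0.5169) = 6.287, so K_p = 39.53/3.6 = 11.

K_p = 11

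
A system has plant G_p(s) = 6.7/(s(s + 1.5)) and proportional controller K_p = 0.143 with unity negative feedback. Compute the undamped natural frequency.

ω_n = 0.979 rad/s

1 + K_p·G_p(s) = 0 gives s² + 1.5s + 0.9581 = 0.
Matching s² + 2ζω_n s + ω_n²: ω_n = √0.9581 = 0.9788 rad/s and 2ζω_n = 1.5, so ζ = 1.5/(2·0.9788) = 0.766.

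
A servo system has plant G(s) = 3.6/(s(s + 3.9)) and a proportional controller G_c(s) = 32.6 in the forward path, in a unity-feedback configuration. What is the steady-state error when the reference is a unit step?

0

The open loop G_c(s)G(s) has a pole at the origin (type 1), so the static position error constant is infinite and e_ss = 1/(1+∞) = 0.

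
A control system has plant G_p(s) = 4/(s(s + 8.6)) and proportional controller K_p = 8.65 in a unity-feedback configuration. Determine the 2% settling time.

T_s ≈ 0.93 s

The closed-loop denominator s² + 8.6s + 34.6 gives ω_n = √34.6 = 5.882 and ζ = 8.6/(2ω_n) = 0.731.
2% settling time T_s ≈ 4/(ζω_n) = 4/4.3 = 0.93 s.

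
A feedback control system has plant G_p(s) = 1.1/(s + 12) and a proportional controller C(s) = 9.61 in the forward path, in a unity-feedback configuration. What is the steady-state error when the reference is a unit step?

0.532

The loop is type 0. Static position error constant K_pos = C(0)·G_p(0) = 9.61·0.09167 = 0.8809.
Steady-state error to a unit step: e_ss = 1/(1+K_pos) = 1/1.881 = 0.532.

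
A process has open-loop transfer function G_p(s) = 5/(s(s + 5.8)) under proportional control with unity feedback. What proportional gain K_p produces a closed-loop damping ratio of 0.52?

K_p = 6.22

Closed-loop characteristic equation: s² + 5.8s + K_p·5 = 0.
So ω_n = √(5K_p) and 2ζω_n = 5.8, giving ζ = 5.8/(2√(5K_p)).
Setting ζ = 0.52: √(5K_p) = 5.8/(2·0.52) = 5.577, so K_p = 31.1/5 = 6.22.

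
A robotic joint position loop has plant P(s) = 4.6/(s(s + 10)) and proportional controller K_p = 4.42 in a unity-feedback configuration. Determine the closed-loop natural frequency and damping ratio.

The closed-loop denominator is s(s+10) + 4.42·4.6 = s² + 10s + 20.33.
So ω_n² = 20.33 ⇒ ω_n = 4.509 rad/s, and ζ = 10/(2ω_n) = 1.11.

ω_n = 4.51 rad/s, ζ = 1.11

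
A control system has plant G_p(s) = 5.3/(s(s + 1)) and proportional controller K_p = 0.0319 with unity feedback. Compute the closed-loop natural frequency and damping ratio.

ω_n = 0.411 rad/s, ζ = 1.22

The closed-loop denominator is s(s+1) + 0.0319·5.3 = s² + 1s + 0.1691.
Matching s² + 2ζω_n s + ω_n²: ω_n = √0.1691 = 0.4112 rad/s and 2ζω_n = 1, so ζ = 1/(2·0.4112) = 1.22.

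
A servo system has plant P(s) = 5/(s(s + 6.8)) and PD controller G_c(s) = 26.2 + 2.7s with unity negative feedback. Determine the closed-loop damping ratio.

Forward path: (26.2 + 2.7s)·5/(s(s+6.8)). The closed-loop characteristic equation is s² + (6.8 + 5·2.7)s + 5·26.2 = 0.
That is s² + 20.3s + 131 = 0, so ω_n = 11.45 rad/s and ζ = 20.3/(2·11.45) = 0.8868.

ζ = 0.887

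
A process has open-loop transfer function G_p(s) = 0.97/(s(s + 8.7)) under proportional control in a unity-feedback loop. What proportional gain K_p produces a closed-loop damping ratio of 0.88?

Closed-loop characteristic equation: s² + 8.7s + K_p·0.97 = 0.
So ω_n = √(0.97K_p) and 2ζω_n = 8.7, giving ζ = 8.7/(2√(0.97K_p)).
Setting ζ = 0.88: √(0.97K_p) = 8.7/(2·0.88) = 4.943, so K_p = 24.44/0.97 = 25.2.

K_p = 25.2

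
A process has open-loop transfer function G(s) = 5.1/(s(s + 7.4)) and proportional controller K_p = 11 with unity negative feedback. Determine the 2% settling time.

T_s ≈ 1.08 s

Closed-loop characteristic equation: s² + 7.4s + 56.1 = 0, so ω_n = 7.49 rad/s and ζ = 7.4/(2·7.49) = 0.494.
2% settling time T_s ≈ 4/(ζω_n) = 4/3.7 = 1.08 s.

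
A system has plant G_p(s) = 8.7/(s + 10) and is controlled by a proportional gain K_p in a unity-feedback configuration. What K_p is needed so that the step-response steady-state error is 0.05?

For a type-0 loop with proportional control, e_ss = 1/(1 + K_p·G_p(0)).
G_p(0) = 0.87. Require 1/(1 + K_p·0.87) = 0.05, so 1 + 0.87·K_p = 20.
K_p = (20 − 1)/0.87 = 21.8.

K_p = 21.8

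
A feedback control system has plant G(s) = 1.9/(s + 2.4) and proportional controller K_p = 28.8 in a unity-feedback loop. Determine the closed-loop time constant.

Closed-loop transfer function: T(s) = K_p·G(s)/(1 + K_p·G(s)) = 54.72/(s + 2.4 + 54.72) = 54.72/(s + 57.12).
Time constant τ = 1/57.12 = 0.0175 s.

τ = 0.0175 s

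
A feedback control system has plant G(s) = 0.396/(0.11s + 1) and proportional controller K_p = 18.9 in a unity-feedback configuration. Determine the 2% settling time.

T_s ≈ 0.0519 s

Closed loop: T(s) = K_p·G/(1+K_p·G) = 7.484/(0.11s + 1 + 7.484), with pole at s = −(1 + 7.484)/0.11 = −77.13.
τ = 1/77.13 = 0.01296 s, so 2% settling time ≈ 4τ = 0.0519 s.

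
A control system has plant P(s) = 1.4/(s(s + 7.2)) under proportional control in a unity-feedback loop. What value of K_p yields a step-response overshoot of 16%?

K_p = 36.5

From %OS = 100·exp(−πζ/√(1−ζ²)) = 16%, ζ = −ln(0.16)/√(π²+ln²(0.16)) = 0.5039.
Characteristic equation s² + 7.2s + 1.4K_p = 0 gives ζ = 7.2/(2√(1.4K_p)).
Setting ζ = 0.5039: √(1.4K_p) = 7.2/(2·0.5039) = 7.145, so K_p = 51.05/1.4 = 36.5.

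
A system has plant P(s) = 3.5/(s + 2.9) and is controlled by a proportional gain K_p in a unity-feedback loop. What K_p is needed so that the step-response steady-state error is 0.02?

For a type-0 loop with proportional control, e_ss = 1/(1 + K_p·P(0)).
P(0) = 1.207. Require 1/(1 + K_p·1.207) = 0.02, so 1 + 1.207·K_p = 50.
K_p = (50 − 1)/1.207 = 40.6.

K_p = 40.6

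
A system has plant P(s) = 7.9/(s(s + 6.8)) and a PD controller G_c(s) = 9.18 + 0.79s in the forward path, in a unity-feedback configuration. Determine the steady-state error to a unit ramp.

The loop has one pole at the origin (type 1). Velocity error constant K_v = lim_{s→0} s·G_c(s)P(s) = 9.18·7.9/6.8 = 10.67.
Steady-state error to a unit ramp: e_ss = 1/K_v = 0.0938.

0.0938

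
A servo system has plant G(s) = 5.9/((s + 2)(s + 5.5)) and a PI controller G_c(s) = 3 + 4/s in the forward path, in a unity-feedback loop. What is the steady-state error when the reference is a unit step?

The open loop G_c(s)G(s) has a pole at the origin (type 1), so the static position error constant is infinite and e_ss = 1/(1+∞) = 0.

0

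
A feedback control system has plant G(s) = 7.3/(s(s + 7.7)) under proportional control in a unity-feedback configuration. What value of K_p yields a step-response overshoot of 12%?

K_p = 6.49

From %OS = 100·exp(−πζ/√(1−ζ²)) = 12%, ζ = −ln(0.12)/√(π²+ln²(0.12)) = 0.5594.
Characteristic equation s² + 7.7s + 7.3K_p = 0 gives ζ = 7.7/(2√(7.3K_p)).
Setting ζ = 0.5594: √(7.3K_p) = 7.7/(2·0.5594) = 6.882, so K_p = 47.36/7.3 = 6.49.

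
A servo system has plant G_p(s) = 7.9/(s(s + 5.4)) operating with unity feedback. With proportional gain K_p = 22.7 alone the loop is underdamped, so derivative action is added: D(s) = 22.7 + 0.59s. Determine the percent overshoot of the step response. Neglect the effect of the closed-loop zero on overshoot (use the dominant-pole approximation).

28%

Forward path: (22.7 + 0.59s)·7.9/(s(s+5.4)). The closed-loop characteristic equation is s² + (5.4 + 7.9·0.59)s + 7.9·22.7 = 0.
That is s² + 10.06s + 179.3 = 0, so ω_n = 13.39 rad/s and ζ = 10.06/(2·13.39) = 0.3757.
%OS = 100·exp(−πζ/√(1−ζ²)) = 28%.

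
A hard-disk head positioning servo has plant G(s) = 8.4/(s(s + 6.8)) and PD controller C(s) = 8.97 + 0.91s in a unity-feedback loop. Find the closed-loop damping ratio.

ζ = 0.832

Forward path: (8.97 + 0.91s)·8.4/(s(s+6.8)). The closed-loop characteristic equation is s² + (6.8 + 8.4·0.91)s + 8.4·8.97 = 0.
That is s² + 14.44s + 75.35 = 0, so ω_n = 8.68 rad/s and ζ = 14.44/(2·8.68) = 0.832.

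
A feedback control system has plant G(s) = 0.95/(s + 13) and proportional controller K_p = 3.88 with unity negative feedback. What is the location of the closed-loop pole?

Closed-loop transfer function: T(s) = K_p·G(s)/(1 + K_p·G(s)) = 3.686/(s + 13 + 3.686) = 3.686/(s + 16.69).
The closed-loop pole is at s = −16.69.

s = -16.69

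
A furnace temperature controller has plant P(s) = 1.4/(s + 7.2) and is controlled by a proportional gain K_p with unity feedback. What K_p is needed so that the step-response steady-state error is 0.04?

The loop is type 0, so e_ss(step) = 1/(1 + K_pos) with K_pos = K_p·P(0).
P(0) = 0.1944. Require 1/(1 + K_p·0.1944) = 0.04, so 1 + 0.1944·K_p = 25.
K_p = (25 − 1)/0.1944 = 123.

K_p = 123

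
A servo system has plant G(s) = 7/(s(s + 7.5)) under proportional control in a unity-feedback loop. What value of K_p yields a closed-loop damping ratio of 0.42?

K_p = 11.4

Closed-loop characteristic equation: s² + 7.5s + K_p·7 = 0.
So ω_n = √(7K_p) and 2ζω_n = 7.5, giving ζ = 7.5/(2√(7K_p)).
Setting ζ = 0.42: √(7K_p) = 7.5/(2·0.42) = 8.929, so K_p = 79.72/7 = 11.4.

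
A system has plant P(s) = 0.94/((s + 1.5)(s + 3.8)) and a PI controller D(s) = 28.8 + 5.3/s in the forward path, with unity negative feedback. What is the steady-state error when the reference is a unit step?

0

The open loop D(s)P(s) has a pole at the origin (type 1), so the static position error constant is infinite and e_ss = 1/(1+∞) = 0.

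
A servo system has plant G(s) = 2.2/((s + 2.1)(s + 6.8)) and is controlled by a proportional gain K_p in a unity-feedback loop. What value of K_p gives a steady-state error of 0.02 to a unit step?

The loop is type 0, so e_ss(step) = 1/(1 + K_pos) with K_pos = K_p·G(0).
G(0) = 0.1541. Require 1/(1 + K_p·0.1541) = 0.02, so 1 + 0.1541·K_p = 50.
K_p = (50 − 1)/0.1541 = 318.

K_p = 318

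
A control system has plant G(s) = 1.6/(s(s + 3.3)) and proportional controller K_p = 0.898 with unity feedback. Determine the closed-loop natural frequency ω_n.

ω_n = 1.2 rad/s

The closed-loop denominator is s(s+3.3) + 0.898·1.6 = s² + 3.3s + 1.437.
Matching s² + 2ζω_n s + ω_n²: ω_n = √1.437 = 1.199 rad/s and 2ζω_n = 3.3, so ζ = 3.3/(2·1.199) = 1.38.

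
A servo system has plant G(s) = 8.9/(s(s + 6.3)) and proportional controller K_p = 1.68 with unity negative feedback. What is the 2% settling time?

T_s ≈ 1.27 s

The closed-loop denominator s² + 6.3s + 14.95 gives ω_n = √14.95 = 3.867 and ζ = 6.3/(2ω_n) = 0.8146.
2% settling time T_s ≈ 4/(ζω_n) = 4/3.15 = 1.27 s.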